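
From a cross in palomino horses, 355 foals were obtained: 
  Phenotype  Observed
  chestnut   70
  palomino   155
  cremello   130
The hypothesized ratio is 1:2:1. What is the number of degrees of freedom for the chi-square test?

A goodness-of-fit test with 3 phenotype classes has df = 3 − 1 = 2.

2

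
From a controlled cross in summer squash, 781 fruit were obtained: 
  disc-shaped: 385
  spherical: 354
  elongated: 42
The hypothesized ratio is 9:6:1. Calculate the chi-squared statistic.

20.423

Total ratio parts = 16. Expected numbers out of 781:
  disc-shaped: 781 × 9/16 = 439.3125
  spherical: 781 × 6/16 = 292.875
  elongated: 781 × 1/16 = 48.8125
χ² = Σ (O − E)² / E
  disc-shaped: (385 − 439.3125)² / 439.3125 = 6.7147
  spherical: (354 − 292.875)² / 292.875 = 12.7572
  elongated: (42 − 48.8125)² / 48.8125 = 0.9508
χ² = 6.7147 + 12.7572 + 0.9508 = 20.4227 ≈ 20.423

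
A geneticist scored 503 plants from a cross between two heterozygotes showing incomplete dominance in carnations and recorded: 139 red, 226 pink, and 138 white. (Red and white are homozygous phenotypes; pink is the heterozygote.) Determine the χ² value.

5.175

With incomplete dominance, a heterozygote × heterozygote cross gives a 1:2:1 phenotypic ratio.
Expected counts for N = 503 under a 1:2:1 ratio (total parts = 4):
  red: 503 × 1/4 = 125.75
  pink: 503 × 2/4 = 251.5
  white: 503 × 1/4 = 125.75
χ² = Σ (O − E)² / E
  red: (139 − 125.75)² / 125.75 = 1.3961
  pink: (226 − 251.5)² / 251.5 = 2.5855
  white: (138 − 125.75)² / 125.75 = 1.1933
χ² = 1.3961 + 2.5855 + 1.1933 = 5.1749 ≈ 5.175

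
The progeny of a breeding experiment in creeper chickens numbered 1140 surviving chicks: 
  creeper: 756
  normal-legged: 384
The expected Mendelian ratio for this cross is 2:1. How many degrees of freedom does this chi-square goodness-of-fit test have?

1

A goodness-of-fit test with 2 phenotype classes has df = 2 − 1 = 1.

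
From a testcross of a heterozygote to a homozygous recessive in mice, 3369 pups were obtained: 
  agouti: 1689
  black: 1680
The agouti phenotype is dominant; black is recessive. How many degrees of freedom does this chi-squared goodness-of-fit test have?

A testcross of a heterozygote (Aa × aa) gives a 1:1 phenotypic ratio.
A goodness-of-fit test with 2 phenotype classes has df = 2 − 1 = 1.

1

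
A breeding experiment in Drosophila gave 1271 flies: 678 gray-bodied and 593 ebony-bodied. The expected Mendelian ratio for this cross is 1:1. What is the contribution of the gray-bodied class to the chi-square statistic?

Expected counts for N = 1271 under a 1:1 ratio (total parts = 2):
  gray-bodied: 1271 × 1/2 = 635.5
  ebony-bodied: 1271 × 1/2 = 635.5
Contribution of gray-bodied: (678 − 635.5)² / 635.5 = 2.8423

2.842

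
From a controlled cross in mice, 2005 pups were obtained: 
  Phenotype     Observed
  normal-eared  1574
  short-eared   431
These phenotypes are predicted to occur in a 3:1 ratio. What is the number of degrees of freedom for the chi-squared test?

A goodness-of-fit test with 2 phenotype classes has df = 2 − 1 = 1.

1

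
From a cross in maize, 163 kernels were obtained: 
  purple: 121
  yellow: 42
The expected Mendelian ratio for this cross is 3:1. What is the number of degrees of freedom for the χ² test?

A goodness-of-fit test with 2 phenotype classes has df = 2 − 1 = 1.

1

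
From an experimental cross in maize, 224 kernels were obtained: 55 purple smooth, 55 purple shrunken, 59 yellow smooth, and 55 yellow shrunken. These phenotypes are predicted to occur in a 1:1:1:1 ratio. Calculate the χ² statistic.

Expected counts for N = 224 under a 1:1:1:1 ratio (total parts = 4):
  purple smooth: 224 × 1/4 = 56
  purple shrunken: 224 × 1/4 = 56
  yellow smooth: 224 × 1/4 = 56
  yellow shrunken: 224 × 1/4 = 56
χ² = Σ (O − E)² / E
  purple smooth: (55 − 56)² / 56 = 0.0179
  purple shrunken: (55 − 56)² / 56 = 0.0179
  yellow smooth: (59 − 56)² / 56 = 0.1607
  yellow shrunken: (55 − 56)² / 56 = 0.0179
χ² = 0.0179 + 0.0179 + 0.1607 + 0.0179 = 0.2144 ≈ 0.214

0.214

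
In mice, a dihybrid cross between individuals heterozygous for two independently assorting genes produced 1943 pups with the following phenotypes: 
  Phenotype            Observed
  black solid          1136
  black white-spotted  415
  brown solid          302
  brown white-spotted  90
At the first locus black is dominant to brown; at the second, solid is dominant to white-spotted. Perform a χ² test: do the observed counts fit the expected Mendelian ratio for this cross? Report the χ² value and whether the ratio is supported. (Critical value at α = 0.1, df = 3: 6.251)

27.545; not consistent

A dihybrid F₂ with independent assortment and complete dominance at both loci gives a 9:3:3:1 phenotypic ratio.
Total ratio parts = 16. Expected numbers out of 1943:
  black solid: 1943 × 9/16 = 1092.9375
  black white-spotted: 1943 × 3/16 = 364.3125
  brown solid: 1943 × 3/16 = 364.3125
  brown white-spotted: 1943 × 1/16 = 121.4375
χ² = Σ (O − E)² / E
  black solid: (1136 − 1092.9375)² / 1092.9375 = 1.6967
  black white-spotted: (415 − 364.3125)² / 364.3125 = 7.0522
  brown solid: (302 − 364.3125)² / 364.3125 = 10.6580
  brown white-spotted: (90 − 121.4375)² / 121.4375 = 8.1385
χ² = 1.6967 + 7.0522 + 10.6580 + 8.1385 = 27.5454 ≈ 27.545
Degrees of freedom = 4 − 1 = 3; critical value at α = 0.1 is 6.251.
Since 27.545 > 6.251, we reject the null hypothesis — the data do not fit the 9:3:3:1 ratio.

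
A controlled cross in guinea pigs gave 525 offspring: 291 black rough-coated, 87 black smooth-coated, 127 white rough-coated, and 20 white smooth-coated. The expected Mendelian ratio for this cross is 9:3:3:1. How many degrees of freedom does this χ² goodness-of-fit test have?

3

A goodness-of-fit test with 4 phenotype classes has df = 4 − 1 = 3.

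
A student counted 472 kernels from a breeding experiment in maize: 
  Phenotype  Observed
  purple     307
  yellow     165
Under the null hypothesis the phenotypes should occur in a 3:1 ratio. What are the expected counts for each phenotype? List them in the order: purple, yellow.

354, 118

Expected counts for N = 472 under a 3:1 ratio (total parts = 4):
  purple: 472 × 3/4 = 354
  yellow: 472 × 1/4 = 118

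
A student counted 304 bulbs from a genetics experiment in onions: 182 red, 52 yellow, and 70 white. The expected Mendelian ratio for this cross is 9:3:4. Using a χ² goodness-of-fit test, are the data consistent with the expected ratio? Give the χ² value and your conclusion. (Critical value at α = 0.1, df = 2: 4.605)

1.620; consistent

The 9:3:4 ratio has 16 parts, so with N = 304 the expected counts are:
  red: 304 × 9/16 = 171
  yellow: 304 × 3/16 = 57
  white: 304 × 4/16 = 76
χ² = Σ (O − E)² / E
  red: (182 − 171)² / 171 = 0.7076
  yellow: (52 − 57)² / 57 = 0.4386
  white: (70 − 76)² / 76 = 0.4737
χ² = 0.7076 + 0.4386 + 0.4737 = 1.6199 ≈ 1.620
Degrees of freedom = 3 − 1 = 2; critical value at α = 0.1 is 4.605.
Since 1.620 < 4.605, we fail to reject the null hypothesis — the data are consistent with the 9:3:4 ratio.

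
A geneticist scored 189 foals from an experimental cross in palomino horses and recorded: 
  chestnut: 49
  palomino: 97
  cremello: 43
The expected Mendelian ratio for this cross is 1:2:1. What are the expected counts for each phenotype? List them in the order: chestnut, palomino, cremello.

Expected counts for N = 189 under a 1:2:1 ratio (total parts = 4):
  chestnut: 189 × 1/4 = 47.25
  palomino: 189 × 2/4 = 94.5
  cremello: 189 × 1/4 = 47.25

47.25, 94.5, 47.25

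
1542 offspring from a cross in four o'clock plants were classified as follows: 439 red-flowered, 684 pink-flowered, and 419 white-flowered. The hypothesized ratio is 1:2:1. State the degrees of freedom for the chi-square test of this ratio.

A goodness-of-fit test with 3 phenotype classes has df = 3 − 1 = 2.

2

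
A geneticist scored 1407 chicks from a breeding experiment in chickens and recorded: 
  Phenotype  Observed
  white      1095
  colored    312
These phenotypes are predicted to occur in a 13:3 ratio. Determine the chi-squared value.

10.833

Under the 13:3 hypothesis (Σ ratio = 16, N = 1407):
  white: 1407 × 13/16 = 1143.1875
  colored: 1407 × 3/16 = 263.8125
χ² = Σ (O − E)² / E
  white: (1095 − 1143.1875)² / 1143.1875 = 2.0312
  colored: (312 − 263.8125)² / 263.8125 = 8.8018
χ² = 2.0312 + 8.8018 = 10.833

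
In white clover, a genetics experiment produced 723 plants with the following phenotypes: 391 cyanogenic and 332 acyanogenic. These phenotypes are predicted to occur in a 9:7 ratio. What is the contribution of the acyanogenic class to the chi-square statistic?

The 9:7 ratio has 16 parts, so with N = 723 the expected counts are:
  cyanogenic: 723 × 9/16 = 406.6875
  acyanogenic: 723 × 7/16 = 316.3125
Contribution of acyanogenic: (332 − 316.3125)² / 316.3125 = 0.7780

0.778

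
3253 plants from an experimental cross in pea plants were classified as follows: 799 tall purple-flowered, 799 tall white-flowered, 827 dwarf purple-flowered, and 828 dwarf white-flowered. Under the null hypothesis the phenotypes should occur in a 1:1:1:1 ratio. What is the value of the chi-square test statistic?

0.999

Under the 1:1:1:1 hypothesis (Σ ratio = 4, N = 3253):
  tall purple-flowered: 3253 × 1/4 = 813.25
  tall white-flowered: 3253 × 1/4 = 813.25
  dwarf purple-flowered: 3253 × 1/4 = 813.25
  dwarf white-flowered: 3253 × 1/4 = 813.25
χ² = Σ (O − E)² / E
  tall purple-flowered: (799 − 813.25)² / 813.25 = 0.2497
  tall white-flowered: (799 − 813.25)² / 813.25 = 0.2497
  dwarf purple-flowered: (827 − 813.25)² / 813.25 = 0.2325
  dwarf white-flowered: (828 − 813.25)² / 813.25 = 0.2675
χ² = 0.2497 + 0.2497 + 0.2325 + 0.2675 = 0.9994 ≈ 0.999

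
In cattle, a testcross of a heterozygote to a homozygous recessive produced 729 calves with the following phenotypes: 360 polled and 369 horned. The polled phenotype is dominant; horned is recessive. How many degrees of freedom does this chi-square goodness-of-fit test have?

A testcross of a heterozygote (Aa × aa) gives a 1:1 phenotypic ratio.
A goodness-of-fit test with 2 phenotype classes has df = 2 − 1 = 1.

1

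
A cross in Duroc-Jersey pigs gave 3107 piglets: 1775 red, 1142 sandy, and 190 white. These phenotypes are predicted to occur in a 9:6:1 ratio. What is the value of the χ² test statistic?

Total ratio parts = 16. Expected numbers out of 3107:
  red: 3107 × 9/16 = 1747.6875
  sandy: 3107 × 6/16 = 1165.125
  white: 3107 × 1/16 = 194.1875
χ² = Σ (O − E)² / E
  red: (1775 − 1747.6875)² / 1747.6875 = 0.4268
  sandy: (1142 − 1165.125)² / 1165.125 = 0.4590
  white: (190 − 194.1875)² / 194.1875 = 0.0903
χ² = 0.4268 + 0.4590 + 0.0903 = 0.9761 ≈ 0.976

0.976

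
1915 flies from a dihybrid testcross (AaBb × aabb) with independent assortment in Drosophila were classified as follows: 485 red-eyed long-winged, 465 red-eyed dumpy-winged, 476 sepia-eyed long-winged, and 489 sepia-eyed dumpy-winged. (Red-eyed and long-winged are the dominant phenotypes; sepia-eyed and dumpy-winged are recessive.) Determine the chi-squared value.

0.712

A dihybrid testcross with independent assortment gives a 1:1:1:1 ratio.
Under the 1:1:1:1 hypothesis (Σ ratio = 4, N = 1915):
  red-eyed long-winged: 1915 × 1/4 = 478.75
  red-eyed dumpy-winged: 1915 × 1/4 = 478.75
  sepia-eyed long-winged: 1915 × 1/4 = 478.75
  sepia-eyed dumpy-winged: 1915 × 1/4 = 478.75
χ² = Σ (O − E)² / E
  red-eyed long-winged: (485 − 478.75)² / 478.75 = 0.0816
  red-eyed dumpy-winged: (465 − 478.75)² / 478.75 = 0.3949
  sepia-eyed long-winged: (476 − 478.75)² / 478.75 = 0.0158
  sepia-eyed dumpy-winged: (489 − 478.75)² / 478.75 = 0.2195
χ² = 0.0816 + 0.3949 + 0.0158 + 0.2195 = 0.7118 ≈ 0.712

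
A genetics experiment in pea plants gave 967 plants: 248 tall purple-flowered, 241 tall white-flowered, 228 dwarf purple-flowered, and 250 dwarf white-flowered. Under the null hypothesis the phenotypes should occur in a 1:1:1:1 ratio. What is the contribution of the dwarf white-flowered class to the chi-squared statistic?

0.282

Under the 1:1:1:1 hypothesis (Σ ratio = 4, N = 967):
  tall purple-flowered: 967 × 1/4 = 241.75
  tall white-flowered: 967 × 1/4 = 241.75
  dwarf purple-flowered: 967 × 1/4 = 241.75
  dwarf white-flowered: 967 × 1/4 = 241.75
Contribution of dwarf white-flowered: (250 − 241.75)² / 241.75 = 0.2815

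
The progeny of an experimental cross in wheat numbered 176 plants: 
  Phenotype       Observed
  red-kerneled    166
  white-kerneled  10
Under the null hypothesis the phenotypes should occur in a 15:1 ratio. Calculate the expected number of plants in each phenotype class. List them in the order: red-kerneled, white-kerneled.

165, 11

The 15:1 ratio has 16 parts, so with N = 176 the expected counts are:
  red-kerneled: 176 × 15/16 = 165
  white-kerneled: 176 × 1/16 = 11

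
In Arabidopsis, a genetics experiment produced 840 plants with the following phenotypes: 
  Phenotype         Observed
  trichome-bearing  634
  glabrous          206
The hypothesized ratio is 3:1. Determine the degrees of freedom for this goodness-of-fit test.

1

A goodness-of-fit test with 2 phenotype classes has df = 2 − 1 = 1.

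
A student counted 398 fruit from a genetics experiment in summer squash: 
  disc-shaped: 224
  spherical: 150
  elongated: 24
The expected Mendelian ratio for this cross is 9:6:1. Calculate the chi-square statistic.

0.035

Total ratio parts = 16. Expected numbers out of 398:
  disc-shaped: 398 × 9/16 = 223.875
  spherical: 398 × 6/16 = 149.25
  elongated: 398 × 1/16 = 24.875
χ² = Σ (O − E)² / E
  disc-shaped: (224 − 223.875)² / 223.875 = 0.0001
  spherical: (150 − 149.25)² / 149.25 = 0.0038
  elongated: (24 − 24.875)² / 24.875 = 0.0308
χ² = 0.0001 + 0.0038 + 0.0308 = 0.0347 ≈ 0.035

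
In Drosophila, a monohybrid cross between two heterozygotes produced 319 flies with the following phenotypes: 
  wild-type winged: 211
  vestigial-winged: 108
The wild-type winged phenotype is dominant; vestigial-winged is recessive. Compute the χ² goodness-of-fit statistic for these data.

13.343

For a monohybrid cross between heterozygotes with complete dominance, the expected phenotypic ratio is 3:1.
Under the 3:1 hypothesis (Σ ratio = 4, N = 319):
  wild-type winged: 319 × 3/4 = 239.25
  vestigial-winged: 319 × 1/4 = 79.75
χ² = Σ (O − E)² / E
  wild-type winged: (211 − 239.25)² / 239.25 = 3.3357
  vestigial-winged: (108 − 79.75)² / 79.75 = 10.0071
χ² = 3.3357 + 10.0071 = 13.3428 ≈ 13.343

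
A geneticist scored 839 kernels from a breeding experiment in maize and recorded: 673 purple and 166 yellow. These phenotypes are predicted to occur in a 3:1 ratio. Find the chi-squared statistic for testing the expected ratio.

Under the 3:1 hypothesis (Σ ratio = 4, N = 839):
  purple: 839 × 3/4 = 629.25
  yellow: 839 × 1/4 = 209.75
χ² = Σ (O − E)² / E
  purple: (673 − 629.25)² / 629.25 = 3.0418
  yellow: (166 − 209.75)² / 209.75 = 9.1254
χ² = 3.0418 + 9.1254 = 12.1672 ≈ 12.167

12.167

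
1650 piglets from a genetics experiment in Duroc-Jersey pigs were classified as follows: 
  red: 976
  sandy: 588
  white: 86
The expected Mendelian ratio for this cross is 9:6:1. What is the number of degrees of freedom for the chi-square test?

2

A goodness-of-fit test with 3 phenotype classes has df = 3 − 1 = 2.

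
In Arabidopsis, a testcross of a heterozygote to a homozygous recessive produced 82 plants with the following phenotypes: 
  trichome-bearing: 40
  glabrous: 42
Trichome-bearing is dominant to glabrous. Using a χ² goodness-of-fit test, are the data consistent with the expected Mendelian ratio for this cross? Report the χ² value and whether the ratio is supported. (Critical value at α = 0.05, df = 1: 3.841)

A testcross of a heterozygote (Aa × aa) gives a 1:1 phenotypic ratio.
The 1:1 ratio has 2 parts, so with N = 82 the expected counts are:
  trichome-bearing: 82 × 1/2 = 41
  glabrous: 82 × 1/2 = 41
χ² = Σ (O − E)² / E
  trichome-bearing: (40 − 41)² / 41 = 0.0244
  glabrous: (42 − 41)² / 41 = 0.0244
χ² = 0.0244 + 0.0244 = 0.0488 ≈ 0.049
Degrees of freedom = 2 − 1 = 1; critical value at α = 0.05 is 3.841.
Since 0.049 < 3.841, we fail to reject the null hypothesis — the data are consistent with the 1:1 ratio.

0.049; consistent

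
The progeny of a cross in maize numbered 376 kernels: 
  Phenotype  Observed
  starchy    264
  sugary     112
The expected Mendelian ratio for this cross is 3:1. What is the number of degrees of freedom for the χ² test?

1

A goodness-of-fit test with 2 phenotype classes has df = 2 − 1 = 1.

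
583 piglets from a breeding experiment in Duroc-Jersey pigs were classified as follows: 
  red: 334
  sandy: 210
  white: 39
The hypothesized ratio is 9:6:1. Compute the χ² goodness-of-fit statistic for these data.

Under the 9:6:1 hypothesis (Σ ratio = 16, N = 583):
  red: 583 × 9/16 = 327.9375
  sandy: 583 × 6/16 = 218.625
  white: 583 × 1/16 = 36.4375
χ² = Σ (O − E)² / E
  red: (334 − 327.9375)² / 327.9375 = 0.1121
  sandy: (210 − 218.625)² / 218.625 = 0.3403
  white: (39 − 36.4375)² / 36.4375 = 0.1802
χ² = 0.1121 + 0.3403 + 0.1802 = 0.6326 ≈ 0.633

0.633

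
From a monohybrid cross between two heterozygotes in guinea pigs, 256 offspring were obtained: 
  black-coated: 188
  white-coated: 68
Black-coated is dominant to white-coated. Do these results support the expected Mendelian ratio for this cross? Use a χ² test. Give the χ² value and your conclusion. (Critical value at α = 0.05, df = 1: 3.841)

For a monohybrid cross between heterozygotes with complete dominance, the expected phenotypic ratio is 3:1.
Expected counts for N = 256 under a 3:1 ratio (total parts = 4):
  black-coated: 256 × 3/4 = 192
  white-coated: 256 × 1/4 = 64
χ² = Σ (O − E)² / E
  black-coated: (188 − 192)² / 192 = 0.0833
  white-coated: (68 − 64)² / 64 = 0.2500
χ² = 0.0833 + 0.2500 = 0.3333 ≈ 0.333
Degrees of freedom = 2 − 1 = 1; critical value at α = 0.05 is 3.841.
Since 0.333 < 3.841, we fail to reject the null hypothesis — the data are consistent with the 3:1 ratio.

0.333; consistent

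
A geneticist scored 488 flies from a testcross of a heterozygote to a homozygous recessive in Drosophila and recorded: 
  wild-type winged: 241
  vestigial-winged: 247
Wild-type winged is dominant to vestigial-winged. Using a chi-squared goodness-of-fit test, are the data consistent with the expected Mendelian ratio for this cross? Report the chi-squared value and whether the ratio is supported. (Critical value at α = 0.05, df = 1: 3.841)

0.074; consistent

A testcross of a heterozygote (Aa × aa) gives a 1:1 phenotypic ratio.
Under the 1:1 hypothesis (Σ ratio = 2, N = 488):
  wild-type winged: 488 × 1/2 = 244
  vestigial-winged: 488 × 1/2 = 244
χ² = Σ (O − E)² / E
  wild-type winged: (241 − 244)² / 244 = 0.0369
  vestigial-winged: (247 − 244)² / 244 = 0.0369
χ² = 0.0369 + 0.0369 = 0.0738 ≈ 0.074
Degrees of freedom = 2 − 1 = 1; critical value at α = 0.05 is 3.841.
Since 0.074 < 3.841, we fail to reject the null hypothesis — the data are consistent with the 1:1 ratio.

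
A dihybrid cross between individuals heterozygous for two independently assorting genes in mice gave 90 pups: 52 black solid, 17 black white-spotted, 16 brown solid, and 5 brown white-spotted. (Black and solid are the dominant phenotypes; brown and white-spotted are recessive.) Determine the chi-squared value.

A dihybrid F₂ with independent assortment and complete dominance at both loci gives a 9:3:3:1 phenotypic ratio.
The 9:3:3:1 ratio has 16 parts, so with N = 90 the expected counts are:
  black solid: 90 × 9/16 = 50.625
  black white-spotted: 90 × 3/16 = 16.875
  brown solid: 90 × 3/16 = 16.875
  brown white-spotted: 90 × 1/16 = 5.625
χ² = Σ (O − E)² / E
  black solid: (52 − 50.625)² / 50.625 = 0.0373
  black white-spotted: (17 − 16.875)² / 16.875 = 0.0009
  brown solid: (16 − 16.875)² / 16.875 = 0.0454
  brown white-spotted: (5 − 5.625)² / 5.625 = 0.0694
χ² = 0.0373 + 0.0009 + 0.0454 + 0.0694 = 0.153

0.153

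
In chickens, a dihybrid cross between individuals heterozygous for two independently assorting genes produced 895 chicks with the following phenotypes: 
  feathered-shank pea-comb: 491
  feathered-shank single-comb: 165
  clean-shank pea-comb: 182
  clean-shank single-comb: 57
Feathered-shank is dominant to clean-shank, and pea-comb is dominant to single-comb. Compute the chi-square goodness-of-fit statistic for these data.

1.574

A dihybrid F₂ with independent assortment and complete dominance at both loci gives a 9:3:3:1 phenotypic ratio.
Expected counts for N = 895 under a 9:3:3:1 ratio (total parts = 16):
  feathered-shank pea-comb: 895 × 9/16 = 503.4375
  feathered-shank single-comb: 895 × 3/16 = 167.8125
  clean-shank pea-comb: 895 × 3/16 = 167.8125
  clean-shank single-comb: 895 × 1/16 = 55.9375
χ² = Σ (O − E)² / E
  feathered-shank pea-comb: (491 − 503.4375)² / 503.4375 = 0.3073
  feathered-shank single-comb: (165 − 167.8125)² / 167.8125 = 0.0471
  clean-shank pea-comb: (182 − 167.8125)² / 167.8125 = 1.1995
  clean-shank single-comb: (57 − 55.9375)² / 55.9375 = 0.0202
χ² = 0.3073 + 0.0471 + 1.1995 + 0.0202 = 1.5741 ≈ 1.574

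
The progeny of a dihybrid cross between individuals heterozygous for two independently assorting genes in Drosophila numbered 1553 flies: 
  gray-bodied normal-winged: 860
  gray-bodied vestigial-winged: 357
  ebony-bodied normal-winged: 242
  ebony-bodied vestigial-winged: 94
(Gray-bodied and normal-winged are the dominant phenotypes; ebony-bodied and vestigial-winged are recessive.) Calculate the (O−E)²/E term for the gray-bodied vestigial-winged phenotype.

14.875

A dihybrid F₂ with independent assortment and complete dominance at both loci gives a 9:3:3:1 phenotypic ratio.
Total ratio parts = 16. Expected numbers out of 1553:
  gray-bodied normal-winged: 1553 × 9/16 = 873.5625
  gray-bodied vestigial-winged: 1553 × 3/16 = 291.1875
  ebony-bodied normal-winged: 1553 × 3/16 = 291.1875
  ebony-bodied vestigial-winged: 1553 × 1/16 = 97.0625
Contribution of gray-bodied vestigial-winged: (357 − 291.1875)² / 291.1875 = 14.8746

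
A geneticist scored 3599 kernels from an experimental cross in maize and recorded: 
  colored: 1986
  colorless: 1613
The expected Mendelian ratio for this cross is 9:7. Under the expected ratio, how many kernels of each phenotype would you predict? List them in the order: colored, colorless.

Total ratio parts = 16. Expected numbers out of 3599:
  colored: 3599 × 9/16 = 2024.4375
  colorless: 3599 × 7/16 = 1574.5625

2024.4375, 1574.5625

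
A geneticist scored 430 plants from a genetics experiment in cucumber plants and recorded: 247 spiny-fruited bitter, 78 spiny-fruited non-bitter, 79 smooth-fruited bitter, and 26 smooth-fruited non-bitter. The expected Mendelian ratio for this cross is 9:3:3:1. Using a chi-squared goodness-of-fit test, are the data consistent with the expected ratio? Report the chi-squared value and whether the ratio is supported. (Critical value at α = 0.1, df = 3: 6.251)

0.255; consistent

The 9:3:3:1 ratio has 16 parts, so with N = 430 the expected counts are:
  spiny-fruited bitter: 430 × 9/16 = 241.875
  spiny-fruited non-bitter: 430 × 3/16 = 80.625
  smooth-fruited bitter: 430 × 3/16 = 80.625
  smooth-fruited non-bitter: 430 × 1/16 = 26.875
χ² = Σ (O − E)² / E
  spiny-fruited bitter: (247 − 241.875)² / 241.875 = 0.1086
  spiny-fruited non-bitter: (78 − 80.625)² / 80.625 = 0.0855
  smooth-fruited bitter: (79 − 80.625)² / 80.625 = 0.0328
  smooth-fruited non-bitter: (26 − 26.875)² / 26.875 = 0.0285
χ² = 0.1086 + 0.0855 + 0.0328 + 0.0285 = 0.2554 ≈ 0.255
Degrees of freedom = 4 − 1 = 3; critical value at α = 0.1 is 6.251.
Since 0.255 < 6.251, we fail to reject the null hypothesis — the data are consistent with the 9:3:3:1 ratio.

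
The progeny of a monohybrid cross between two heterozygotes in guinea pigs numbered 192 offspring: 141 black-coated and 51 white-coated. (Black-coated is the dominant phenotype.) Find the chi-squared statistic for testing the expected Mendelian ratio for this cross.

For a monohybrid cross between heterozygotes with complete dominance, the expected phenotypic ratio is 3:1.
Under the 3:1 hypothesis (Σ ratio = 4, N = 192):
  black-coated: 192 × 3/4 = 144
  white-coated: 192 × 1/4 = 48
χ² = Σ (O − E)² / E
  black-coated: (141 − 144)² / 144 = 0.0625
  white-coated: (51 − 48)² / 48 = 0.1875
χ² = 0.0625 + 0.1875 = 0.250

0.250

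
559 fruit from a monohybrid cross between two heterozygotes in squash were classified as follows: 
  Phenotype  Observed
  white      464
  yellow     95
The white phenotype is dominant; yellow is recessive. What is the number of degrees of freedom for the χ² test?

For a monohybrid cross between heterozygotes with complete dominance, the expected phenotypic ratio is 3:1.
A goodness-of-fit test with 2 phenotype classes has df = 2 − 1 = 1.

1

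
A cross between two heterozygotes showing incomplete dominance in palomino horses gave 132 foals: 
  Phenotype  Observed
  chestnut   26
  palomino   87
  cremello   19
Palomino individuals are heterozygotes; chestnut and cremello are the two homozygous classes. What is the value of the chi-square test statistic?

With incomplete dominance, a heterozygote × heterozygote cross gives a 1:2:1 phenotypic ratio.
Under the 1:2:1 hypothesis (Σ ratio = 4, N = 132):
  chestnut: 132 × 1/4 = 33
  palomino: 132 × 2/4 = 66
  cremello: 132 × 1/4 = 33
χ² = Σ (O − E)² / E
  chestnut: (26 − 33)² / 33 = 1.4848
  palomino: (87 − 66)² / 66 = 6.6818
  cremello: (19 − 33)² / 33 = 5.9394
χ² = 1.4848 + 6.6818 + 5.9394 = 14.106

14.106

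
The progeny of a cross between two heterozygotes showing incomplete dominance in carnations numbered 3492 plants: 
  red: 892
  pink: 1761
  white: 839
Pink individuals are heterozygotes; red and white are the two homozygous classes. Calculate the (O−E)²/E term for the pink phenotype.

With incomplete dominance, a heterozygote × heterozygote cross gives a 1:2:1 phenotypic ratio.
Total ratio parts = 4. Expected numbers out of 3492:
  red: 3492 × 1/4 = 873
  pink: 3492 × 2/4 = 1746
  white: 3492 × 1/4 = 873
Contribution of pink: (1761 − 1746)² / 1746 = 0.1289

0.129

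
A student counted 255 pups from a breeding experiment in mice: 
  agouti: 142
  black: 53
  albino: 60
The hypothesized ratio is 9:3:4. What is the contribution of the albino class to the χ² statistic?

0.221

The 9:3:4 ratio has 16 parts, so with N = 255 the expected counts are:
  agouti: 255 × 9/16 = 143.4375
  black: 255 × 3/16 = 47.8125
  albino: 255 × 4/16 = 63.75
Contribution of albino: (60 − 63.75)² / 63.75 = 0.2206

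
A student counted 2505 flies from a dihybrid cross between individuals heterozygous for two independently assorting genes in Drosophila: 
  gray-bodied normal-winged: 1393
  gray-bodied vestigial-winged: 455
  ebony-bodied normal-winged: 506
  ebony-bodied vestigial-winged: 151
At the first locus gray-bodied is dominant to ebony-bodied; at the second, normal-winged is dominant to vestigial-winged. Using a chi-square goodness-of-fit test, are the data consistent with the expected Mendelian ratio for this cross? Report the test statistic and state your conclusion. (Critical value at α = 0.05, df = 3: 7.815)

3.647; consistent

A dihybrid F₂ with independent assortment and complete dominance at both loci gives a 9:3:3:1 phenotypic ratio.
Expected counts for N = 2505 under a 9:3:3:1 ratio (total parts = 16):
  gray-bodied normal-winged: 2505 × 9/16 = 1409.0625
  gray-bodied vestigial-winged: 2505 × 3/16 = 469.6875
  ebony-bodied normal-winged: 2505 × 3/16 = 469.6875
  ebony-bodied vestigial-winged: 2505 × 1/16 = 156.5625
χ² = Σ (O − E)² / E
  gray-bodied normal-winged: (1393 − 1409.0625)² / 1409.0625 = 0.1831
  gray-bodied vestigial-winged: (455 − 469.6875)² / 469.6875 = 0.4593
  ebony-bodied normal-winged: (506 − 469.6875)² / 469.6875 = 2.8074
  ebony-bodied vestigial-winged: (151 − 156.5625)² / 156.5625 = 0.1976
χ² = 0.1831 + 0.4593 + 2.8074 + 0.1976 = 3.6474 ≈ 3.647
Degrees of freedom = 4 − 1 = 3; critical value at α = 0.05 is 7.815.
Since 3.647 < 7.815, we fail to reject the null hypothesis — the data are consistent with the 9:3:3:1 ratio.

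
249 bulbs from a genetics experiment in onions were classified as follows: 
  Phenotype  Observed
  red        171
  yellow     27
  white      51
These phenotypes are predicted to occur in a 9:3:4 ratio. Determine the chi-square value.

17.169

Under the 9:3:4 hypothesis (Σ ratio = 16, N = 249):
  red: 249 × 9/16 = 140.0625
  yellow: 249 × 3/16 = 46.6875
  white: 249 × 4/16 = 62.25
χ² = Σ (O − E)² / E
  red: (171 − 140.0625)² / 140.0625 = 6.8336
  yellow: (27 − 46.6875)² / 46.6875 = 8.3020
  white: (51 − 62.25)² / 62.25 = 2.0331
χ² = 6.8336 + 8.3020 + 2.0331 = 17.1687 ≈ 17.169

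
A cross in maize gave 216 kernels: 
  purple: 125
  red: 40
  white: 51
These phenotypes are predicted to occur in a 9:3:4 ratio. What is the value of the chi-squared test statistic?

0.274

Under the 9:3:4 hypothesis (Σ ratio = 16, N = 216):
  purple: 216 × 9/16 = 121.5
  red: 216 × 3/16 = 40.5
  white: 216 × 4/16 = 54
χ² = Σ (O − E)² / E
  purple: (125 − 121.5)² / 121.5 = 0.1008
  red: (40 − 40.5)² / 40.5 = 0.0062
  white: (51 − 54)² / 54 = 0.1667
χ² = 0.1008 + 0.0062 + 0.1667 = 0.2737 ≈ 0.274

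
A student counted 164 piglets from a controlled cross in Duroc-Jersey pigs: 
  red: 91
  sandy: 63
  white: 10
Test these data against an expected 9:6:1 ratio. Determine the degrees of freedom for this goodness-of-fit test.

A goodness-of-fit test with 3 phenotype classes has df = 3 − 1 = 2.

2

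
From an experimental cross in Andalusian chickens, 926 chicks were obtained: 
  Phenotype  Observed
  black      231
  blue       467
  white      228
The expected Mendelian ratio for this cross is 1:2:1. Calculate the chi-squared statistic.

0.089

Under the 1:2:1 hypothesis (Σ ratio = 4, N = 926):
  black: 926 × 1/4 = 231.5
  blue: 926 × 2/4 = 463
  white: 926 × 1/4 = 231.5
χ² = Σ (O − E)² / E
  black: (231 − 231.5)² / 231.5 = 0.0011
  blue: (467 − 463)² / 463 = 0.0346
  white: (228 − 231.5)² / 231.5 = 0.0529
χ² = 0.0011 + 0.0346 + 0.0529 = 0.0886 ≈ 0.089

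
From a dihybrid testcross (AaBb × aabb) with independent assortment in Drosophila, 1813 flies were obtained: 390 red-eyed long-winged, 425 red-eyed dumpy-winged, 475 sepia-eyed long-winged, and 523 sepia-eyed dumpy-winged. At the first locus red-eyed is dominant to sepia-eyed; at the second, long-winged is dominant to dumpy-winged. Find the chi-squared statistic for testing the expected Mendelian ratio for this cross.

22.365

A dihybrid testcross with independent assortment gives a 1:1:1:1 ratio.
Total ratio parts = 4. Expected numbers out of 1813:
  red-eyed long-winged: 1813 × 1/4 = 453.25
  red-eyed dumpy-winged: 1813 × 1/4 = 453.25
  sepia-eyed long-winged: 1813 × 1/4 = 453.25
  sepia-eyed dumpy-winged: 1813 × 1/4 = 453.25
χ² = Σ (O − E)² / E
  red-eyed long-winged: (390 − 453.25)² / 453.25 = 8.8264
  red-eyed dumpy-winged: (425 − 453.25)² / 453.25 = 1.7608
  sepia-eyed long-winged: (475 − 453.25)² / 453.25 = 1.0437
  sepia-eyed dumpy-winged: (523 − 453.25)² / 453.25 = 10.7337
χ² = 8.8264 + 1.7608 + 1.0437 + 10.7337 = 22.3646 ≈ 22.365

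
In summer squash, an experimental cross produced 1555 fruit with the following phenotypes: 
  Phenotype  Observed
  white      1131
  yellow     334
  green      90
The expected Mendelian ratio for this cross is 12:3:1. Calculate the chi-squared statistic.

7.774

Under the 12:3:1 hypothesis (Σ ratio = 16, N = 1555):
  white: 1555 × 12/16 = 1166.25
  yellow: 1555 × 3/16 = 291.5625
  green: 1555 × 1/16 = 97.1875
χ² = Σ (O − E)² / E
  white: (1131 − 1166.25)² / 1166.25 = 1.0654
  yellow: (334 − 291.5625)² / 291.5625 = 6.1769
  green: (90 − 97.1875)² / 97.1875 = 0.5316
χ² = 1.0654 + 6.1769 + 0.5316 = 7.7739 ≈ 7.774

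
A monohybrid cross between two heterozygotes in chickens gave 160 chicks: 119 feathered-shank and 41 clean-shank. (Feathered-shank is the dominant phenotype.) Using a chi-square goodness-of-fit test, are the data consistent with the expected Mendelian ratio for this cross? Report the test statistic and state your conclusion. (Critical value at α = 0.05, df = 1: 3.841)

0.033; consistent

For a monohybrid cross between heterozygotes with complete dominance, the expected phenotypic ratio is 3:1.
Under the 3:1 hypothesis (Σ ratio = 4, N = 160):
  feathered-shank: 160 × 3/4 = 120
  clean-shank: 160 × 1/4 = 40
χ² = Σ (O − E)² / E
  feathered-shank: (119 − 120)² / 120 = 0.0083
  clean-shank: (41 − 40)² / 40 = 0.0250
χ² = 0.0083 + 0.0250 = 0.0333 ≈ 0.033
Degrees of freedom = 2 − 1 = 1; critical value at α = 0.05 is 3.841.
Since 0.033 < 3.841, we fail to reject the null hypothesis — the data are consistent with the 3:1 ratio.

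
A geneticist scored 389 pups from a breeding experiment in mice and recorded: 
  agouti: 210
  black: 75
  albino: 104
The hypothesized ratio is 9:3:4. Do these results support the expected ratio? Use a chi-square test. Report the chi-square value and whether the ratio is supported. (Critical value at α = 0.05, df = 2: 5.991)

Total ratio parts = 16. Expected numbers out of 389:
  agouti: 389 × 9/16 = 218.8125
  black: 389 × 3/16 = 72.9375
  albino: 389 × 4/16 = 97.25
χ² = Σ (O − E)² / E
  agouti: (210 − 218.8125)² / 218.8125 = 0.3549
  black: (75 − 72.9375)² / 72.9375 = 0.0583
  albino: (104 − 97.25)² / 97.25 = 0.4685
χ² = 0.3549 + 0.0583 + 0.4685 = 0.8817 ≈ 0.882
Degrees of freedom = 3 − 1 = 2; critical value at α = 0.05 is 5.991.
Since 0.882 < 5.991, we fail to reject the null hypothesis — the data are consistent with the 9:3:4 ratio.

0.882; consistent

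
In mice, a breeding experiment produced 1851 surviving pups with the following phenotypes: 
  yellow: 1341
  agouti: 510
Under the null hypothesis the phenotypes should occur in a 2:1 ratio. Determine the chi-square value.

The 2:1 ratio has 3 parts, so with N = 1851 the expected counts are:
  yellow: 1851 × 2/3 = 1234
  agouti: 1851 × 1/3 = 617
χ² = Σ (O − E)² / E
  yellow: (1341 − 1234)² / 1234 = 9.2780
  agouti: (510 − 617)² / 617 = 18.5559
χ² = 9.2780 + 18.5559 = 27.8339 ≈ 27.834

27.834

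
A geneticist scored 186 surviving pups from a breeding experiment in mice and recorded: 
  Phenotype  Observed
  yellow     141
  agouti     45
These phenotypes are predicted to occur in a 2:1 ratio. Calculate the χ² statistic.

6.992

Under the 2:1 hypothesis (Σ ratio = 3, N = 186):
  yellow: 186 × 2/3 = 124
  agouti: 186 × 1/3 = 62
χ² = Σ (O − E)² / E
  yellow: (141 − 124)² / 124 = 2.3306
  agouti: (45 − 62)² / 62 = 4.6613
χ² = 2.3306 + 4.6613 = 6.9919 ≈ 6.992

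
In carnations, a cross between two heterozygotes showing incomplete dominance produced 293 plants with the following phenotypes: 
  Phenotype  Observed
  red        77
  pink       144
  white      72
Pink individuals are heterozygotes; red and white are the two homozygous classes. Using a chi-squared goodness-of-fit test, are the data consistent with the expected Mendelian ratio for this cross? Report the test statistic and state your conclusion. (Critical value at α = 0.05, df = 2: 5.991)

0.256; consistent

With incomplete dominance, a heterozygote × heterozygote cross gives a 1:2:1 phenotypic ratio.
Total ratio parts = 4. Expected numbers out of 293:
  red: 293 × 1/4 = 73.25
  pink: 293 × 2/4 = 146.5
  white: 293 × 1/4 = 73.25
χ² = Σ (O − E)² / E
  red: (77 − 73.25)² / 73.25 = 0.1920
  pink: (144 − 146.5)² / 146.5 = 0.0427
  white: (72 − 73.25)² / 73.25 = 0.0213
χ² = 0.1920 + 0.0427 + 0.0213 = 0.256
Degrees of freedom = 3 − 1 = 2; critical value at α = 0.05 is 5.991.
Since 0.256 < 5.991, we fail to reject the null hypothesis — the data are consistent with the 1:2:1 ratio.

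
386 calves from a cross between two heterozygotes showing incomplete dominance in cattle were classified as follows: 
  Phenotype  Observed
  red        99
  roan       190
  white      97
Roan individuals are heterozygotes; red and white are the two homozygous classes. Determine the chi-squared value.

0.114

With incomplete dominance, a heterozygote × heterozygote cross gives a 1:2:1 phenotypic ratio.
Expected counts for N = 386 under a 1:2:1 ratio (total parts = 4):
  red: 386 × 1/4 = 96.5
  roan: 386 × 2/4 = 193
  white: 386 × 1/4 = 96.5
χ² = Σ (O − E)² / E
  red: (99 − 96.5)² / 96.5 = 0.0648
  roan: (190 − 193)² / 193 = 0.0466
  white: (97 − 96.5)² / 96.5 = 0.0026
χ² = 0.0648 + 0.0466 + 0.0026 = 0.114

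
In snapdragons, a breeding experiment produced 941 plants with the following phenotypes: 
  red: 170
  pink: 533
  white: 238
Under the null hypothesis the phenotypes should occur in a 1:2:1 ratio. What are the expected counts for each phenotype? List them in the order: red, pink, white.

Under the 1:2:1 hypothesis (Σ ratio = 4, N = 941):
  red: 941 × 1/4 = 235.25
  pink: 941 × 2/4 = 470.5
  white: 941 × 1/4 = 235.25

235.25, 470.5, 235.25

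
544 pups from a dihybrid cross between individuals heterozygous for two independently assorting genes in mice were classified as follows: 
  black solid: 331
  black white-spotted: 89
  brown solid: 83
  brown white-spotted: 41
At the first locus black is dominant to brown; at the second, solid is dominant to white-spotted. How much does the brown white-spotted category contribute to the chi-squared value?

A dihybrid F₂ with independent assortment and complete dominance at both loci gives a 9:3:3:1 phenotypic ratio.
The 9:3:3:1 ratio has 16 parts, so with N = 544 the expected counts are:
  black solid: 544 × 9/16 = 306
  black white-spotted: 544 × 3/16 = 102
  brown solid: 544 × 3/16 = 102
  brown white-spotted: 544 × 1/16 = 34
Contribution of brown white-spotted: (41 − 34)² / 34 = 1.4412

1.441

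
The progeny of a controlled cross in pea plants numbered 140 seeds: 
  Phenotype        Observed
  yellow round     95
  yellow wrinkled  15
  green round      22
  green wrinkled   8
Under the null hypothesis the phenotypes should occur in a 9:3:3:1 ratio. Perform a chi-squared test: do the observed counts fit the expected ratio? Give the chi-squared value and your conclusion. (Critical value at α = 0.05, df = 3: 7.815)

8.927; not consistent

Under the 9:3:3:1 hypothesis (Σ ratio = 16, N = 140):
  yellow round: 140 × 9/16 = 78.75
  yellow wrinkled: 140 × 3/16 = 26.25
  green round: 140 × 3/16 = 26.25
  green wrinkled: 140 × 1/16 = 8.75
χ² = Σ (O − E)² / E
  yellow round: (95 − 78.75)² / 78.75 = 3.3532
  yellow wrinkled: (15 − 26.25)² / 26.25 = 4.8214
  green round: (22 − 26.25)² / 26.25 = 0.6881
  green wrinkled: (8 − 8.75)² / 8.75 = 0.0643
χ² = 3.3532 + 4.8214 + 0.6881 + 0.0643 = 8.927
Degrees of freedom = 4 − 1 = 3; critical value at α = 0.05 is 7.815.
Since 8.927 > 7.815, we reject the null hypothesis — the data do not fit the 9:3:3:1 ratio.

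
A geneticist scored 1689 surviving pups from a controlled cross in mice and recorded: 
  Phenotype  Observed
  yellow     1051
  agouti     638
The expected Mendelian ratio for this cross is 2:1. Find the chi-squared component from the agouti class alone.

9.991

Expected counts for N = 1689 under a 2:1 ratio (total parts = 3):
  yellow: 1689 × 2/3 = 1126
  agouti: 1689 × 1/3 = 563
Contribution of agouti: (638 − 563)² / 563 = 9.9911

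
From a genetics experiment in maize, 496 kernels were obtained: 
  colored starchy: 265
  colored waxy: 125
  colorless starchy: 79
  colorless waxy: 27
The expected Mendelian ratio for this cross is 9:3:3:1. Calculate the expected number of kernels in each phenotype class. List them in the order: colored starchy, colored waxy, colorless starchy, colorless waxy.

279, 93, 93, 31

Expected counts for N = 496 under a 9:3:3:1 ratio (total parts = 16):
  colored starchy: 496 × 9/16 = 279
  colored waxy: 496 × 3/16 = 93
  colorless starchy: 496 × 3/16 = 93
  colorless waxy: 496 × 1/16 = 31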